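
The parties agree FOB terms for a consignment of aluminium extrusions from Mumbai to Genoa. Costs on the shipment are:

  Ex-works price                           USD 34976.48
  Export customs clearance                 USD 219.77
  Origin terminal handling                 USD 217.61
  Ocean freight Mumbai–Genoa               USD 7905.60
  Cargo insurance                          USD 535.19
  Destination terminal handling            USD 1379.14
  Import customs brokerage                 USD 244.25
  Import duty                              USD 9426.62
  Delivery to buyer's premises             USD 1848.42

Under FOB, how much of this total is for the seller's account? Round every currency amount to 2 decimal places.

FOB: the seller bears costs until goods are on board at the origin port; the buyer bears freight, insurance and all costs thereafter.
Seller's account: goods 34976.48 + export clearance 219.77 + origin terminal 217.61 = 35413.86
Buyer's account: freight 7905.60 + insurance 535.19 + destination terminal 1379.14 + brokerage 244.25 + duty 9426.62 + delivery 1848.42 = 21339.22

Seller's account: USD 35413.86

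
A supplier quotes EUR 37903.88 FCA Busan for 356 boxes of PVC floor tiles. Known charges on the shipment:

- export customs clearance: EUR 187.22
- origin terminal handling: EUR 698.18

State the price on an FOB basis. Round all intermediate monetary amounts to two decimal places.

Not relevant to the conversion: export clearance — on the seller under both FCA and FOB; already in the FCA price and stays in the FOB price.
From FCA to FOB, the seller additionally bears: origin terminal.
FOB price = 37903.88 + 698.18 = 38602.06

FOB price: EUR 38602.06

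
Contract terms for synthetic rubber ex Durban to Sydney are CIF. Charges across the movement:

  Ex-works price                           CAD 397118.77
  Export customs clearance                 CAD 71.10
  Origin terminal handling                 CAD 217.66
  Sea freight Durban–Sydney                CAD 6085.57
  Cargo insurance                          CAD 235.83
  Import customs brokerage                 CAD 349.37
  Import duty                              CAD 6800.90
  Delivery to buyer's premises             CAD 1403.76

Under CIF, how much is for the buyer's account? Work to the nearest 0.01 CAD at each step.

CIF: the seller pays costs through ocean freight and marine insurance to the destination port.
Seller's account: goods 397118.77 + export clearance 71.10 + origin terminal 217.66 + freight 6085.57 + insurance 235.83 = 403728.93
Buyer's account: brokerage 349.37 + duty 6800.90 + delivery 1403.76 = 8554.03

Buyer's account: CAD 8554.03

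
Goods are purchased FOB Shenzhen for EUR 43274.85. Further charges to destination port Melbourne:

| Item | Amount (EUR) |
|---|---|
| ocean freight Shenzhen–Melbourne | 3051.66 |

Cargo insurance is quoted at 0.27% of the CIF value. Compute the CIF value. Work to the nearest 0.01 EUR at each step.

Let C be the CIF value. C = FOB price + freight + 0.27% × C
C − 0.27% × C = 43274.85 + 3051.66
0.9973 × C = 46326.51
C = 46326.51 / 0.9973 = 46451.93
Insurance premium = 0.27% × 46451.93 = 125.42

CIF value: EUR 46451.93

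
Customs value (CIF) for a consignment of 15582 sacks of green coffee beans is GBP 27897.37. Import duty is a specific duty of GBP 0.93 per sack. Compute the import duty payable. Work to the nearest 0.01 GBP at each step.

Import duty = 15582 × 0.93 = 14491.26

Import duty: GBP 14491.26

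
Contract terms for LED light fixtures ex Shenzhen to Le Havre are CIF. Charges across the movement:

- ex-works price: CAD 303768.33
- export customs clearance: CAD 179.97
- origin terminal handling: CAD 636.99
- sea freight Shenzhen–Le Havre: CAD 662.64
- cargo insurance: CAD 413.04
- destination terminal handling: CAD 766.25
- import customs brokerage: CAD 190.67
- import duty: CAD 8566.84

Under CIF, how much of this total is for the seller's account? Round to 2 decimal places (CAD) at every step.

CIF: the seller pays costs through ocean freight and marine insurance to the destination port.
Seller's account: goods 303768.33 + export clearance 179.97 + origin terminal 636.99 + freight 662.64 + insurance 413.04 = 305660.97
Buyer's account: destination terminal 766.25 + brokerage 190.67 + duty 8566.84 = 9523.76

Seller's account: CAD 305660.97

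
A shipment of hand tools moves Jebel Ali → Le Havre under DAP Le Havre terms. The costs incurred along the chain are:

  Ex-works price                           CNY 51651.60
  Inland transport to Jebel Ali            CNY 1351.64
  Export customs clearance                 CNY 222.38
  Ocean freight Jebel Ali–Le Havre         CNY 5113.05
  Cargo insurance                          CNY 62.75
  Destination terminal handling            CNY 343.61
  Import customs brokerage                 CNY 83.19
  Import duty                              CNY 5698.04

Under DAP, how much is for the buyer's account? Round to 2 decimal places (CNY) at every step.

Buyer's account: CNY 5781.23

DAP: the seller bears all costs to the named destination except import duty and clearance.
Seller's account: goods 51651.60 + inland to port 1351.64 + export clearance 222.38 + freight 5113.05 + insurance 62.75 + destination terminal 343.61 = 58745.03
Buyer's account: brokerage 83.19 + duty 5698.04 = 5781.23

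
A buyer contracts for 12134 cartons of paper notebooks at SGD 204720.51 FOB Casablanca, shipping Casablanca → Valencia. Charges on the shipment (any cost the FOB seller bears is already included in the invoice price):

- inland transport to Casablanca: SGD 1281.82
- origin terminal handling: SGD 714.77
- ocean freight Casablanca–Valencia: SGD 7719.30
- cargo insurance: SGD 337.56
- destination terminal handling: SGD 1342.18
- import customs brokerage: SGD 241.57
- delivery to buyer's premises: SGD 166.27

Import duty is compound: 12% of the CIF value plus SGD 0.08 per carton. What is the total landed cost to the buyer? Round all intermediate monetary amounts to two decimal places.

FOB: the seller bears costs until goods are on board at the origin port; the buyer bears freight, insurance and all costs thereafter.
Already in the invoice (seller's account under FOB): inland to port, origin terminal — exclude.
CIF value = FOB price + freight + insurance = 204720.51 + 7719.30 + 337.56 = 212777.37
Ad valorem component: 212777.37 × 12% = 25533.28
Specific component: 12134 × 0.08 = 970.72
Import duty = 25533.28 + 970.72 = 26504.00
Buyer bears: freight 7719.30 + insurance 337.56 + destination terminal 1342.18 + brokerage 241.57 + delivery 166.27 + duty 26504.00 = 36310.88
Landed cost = invoice 204720.51 + 36310.88 = 241031.39

Total landed cost: SGD 241031.39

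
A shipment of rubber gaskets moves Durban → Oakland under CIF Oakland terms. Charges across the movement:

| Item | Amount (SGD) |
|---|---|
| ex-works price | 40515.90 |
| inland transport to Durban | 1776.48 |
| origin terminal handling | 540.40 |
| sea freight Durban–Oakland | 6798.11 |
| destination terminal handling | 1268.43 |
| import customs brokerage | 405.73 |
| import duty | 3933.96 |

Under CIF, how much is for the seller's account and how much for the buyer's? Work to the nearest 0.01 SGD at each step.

CIF: the seller pays costs through ocean freight and marine insurance to the destination port.
Seller's account: goods 40515.90 + inland to port 1776.48 + origin terminal 540.40 + freight 6798.11 = 49630.89
Buyer's account: destination terminal 1268.43 + brokerage 405.73 + duty 3933.96 = 5608.12

Seller: SGD 49630.89; buyer: SGD 5608.12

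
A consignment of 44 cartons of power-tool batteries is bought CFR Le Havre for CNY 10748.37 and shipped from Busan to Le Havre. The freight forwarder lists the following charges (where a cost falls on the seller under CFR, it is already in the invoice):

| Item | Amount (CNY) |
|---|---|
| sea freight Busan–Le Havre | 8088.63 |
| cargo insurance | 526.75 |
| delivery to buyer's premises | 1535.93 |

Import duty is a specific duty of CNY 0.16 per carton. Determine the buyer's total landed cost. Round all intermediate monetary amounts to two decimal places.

Total landed cost: CNY 12818.09

CFR: the seller pays costs through ocean freight to the destination port, but not insurance.
Already in the invoice (seller's account under CFR): freight — exclude.
CIF value = CFR price + insurance = 10748.37 + 526.75 = 11275.12
Import duty = 44 × 0.16 = 7.04
Buyer bears: insurance 526.75 + delivery 1535.93 + duty 7.04 = 2069.72
Landed cost = invoice 10748.37 + 2069.72 = 12818.09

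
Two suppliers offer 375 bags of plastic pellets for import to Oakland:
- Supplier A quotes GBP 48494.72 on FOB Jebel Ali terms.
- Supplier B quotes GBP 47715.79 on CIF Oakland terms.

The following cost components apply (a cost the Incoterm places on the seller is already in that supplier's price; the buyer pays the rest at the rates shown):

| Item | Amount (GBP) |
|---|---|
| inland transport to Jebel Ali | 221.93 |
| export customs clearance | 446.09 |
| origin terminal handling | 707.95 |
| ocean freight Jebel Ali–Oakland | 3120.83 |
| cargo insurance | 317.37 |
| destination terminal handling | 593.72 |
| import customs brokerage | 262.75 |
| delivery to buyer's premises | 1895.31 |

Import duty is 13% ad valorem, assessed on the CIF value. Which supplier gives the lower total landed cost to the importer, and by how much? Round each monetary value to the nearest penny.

Supplier B is cheaper by GBP 4765.36

Supplier A (FOB):
CIF value = FOB price + freight + insurance = 48494.72 + 3120.83 + 317.37 = 51932.92
Import duty = 51932.92 × 13% = 6751.28
Buyer bears (A): 3120.83 + 317.37 + 593.72 + 262.75 + 1895.31 = 6189.98
Landed cost (A) = invoice 48494.72 + 6189.98 + duty 6751.28 = 61435.98
Supplier B (CIF):
The CIF price already equals the CIF value: 47715.79
Import duty = 47715.79 × 13% = 6203.05
Buyer bears (B): 593.72 + 262.75 + 1895.31 = 2751.78
Landed cost (B) = invoice 47715.79 + 2751.78 + duty 6203.05 = 56670.62
Difference = |61435.98 − 56670.62| = 4765.36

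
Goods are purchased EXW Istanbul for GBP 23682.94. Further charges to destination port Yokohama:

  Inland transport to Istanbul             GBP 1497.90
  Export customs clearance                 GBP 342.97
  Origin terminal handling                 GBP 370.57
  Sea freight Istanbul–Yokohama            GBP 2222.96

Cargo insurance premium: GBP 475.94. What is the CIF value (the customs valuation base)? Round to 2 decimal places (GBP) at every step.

CIF value: GBP 28593.28

CIF = EXW price + pre-shipment costs + freight + insurance
CIF = 23682.94 + 1497.90 + 342.97 + 370.57 + 2222.96 + 475.94 = 28593.28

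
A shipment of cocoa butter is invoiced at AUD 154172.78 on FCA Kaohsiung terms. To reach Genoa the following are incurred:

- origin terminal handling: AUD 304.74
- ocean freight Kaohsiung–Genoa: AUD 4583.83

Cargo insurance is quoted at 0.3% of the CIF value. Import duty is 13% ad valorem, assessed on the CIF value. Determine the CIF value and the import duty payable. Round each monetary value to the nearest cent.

Let C be the CIF value. C = FCA price + pre-shipment costs + freight + 0.3% × C
C − 0.3% × C = 154172.78 + 304.74 + 4583.83
0.997 × C = 159061.35
C = 159061.35 / 0.997 = 159539.97
Insurance premium = 0.3% × 159539.97 = 478.62
Import duty = 159539.97 × 13% = 20740.20

CIF value: AUD 159539.97; import duty: AUD 20740.20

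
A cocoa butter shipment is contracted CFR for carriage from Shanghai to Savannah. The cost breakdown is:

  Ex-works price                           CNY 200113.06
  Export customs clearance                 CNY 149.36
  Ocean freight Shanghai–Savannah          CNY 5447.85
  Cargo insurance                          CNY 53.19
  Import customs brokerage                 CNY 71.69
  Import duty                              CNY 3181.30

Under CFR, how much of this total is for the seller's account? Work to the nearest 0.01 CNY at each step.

CFR: the seller pays costs through ocean freight to the destination port, but not insurance.
Seller's account: goods 200113.06 + export clearance 149.36 + freight 5447.85 = 205710.27
Buyer's account: insurance 53.19 + brokerage 71.69 + duty 3181.30 = 3306.18

Seller's account: CNY 205710.27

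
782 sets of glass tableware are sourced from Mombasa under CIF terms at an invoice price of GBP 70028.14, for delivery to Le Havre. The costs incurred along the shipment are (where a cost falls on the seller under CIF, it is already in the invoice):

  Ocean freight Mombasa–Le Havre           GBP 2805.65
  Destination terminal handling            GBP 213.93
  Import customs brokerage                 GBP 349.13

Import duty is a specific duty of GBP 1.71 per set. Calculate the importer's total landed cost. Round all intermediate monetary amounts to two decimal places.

CIF: the seller pays costs through ocean freight and marine insurance to the destination port.
Already in the invoice (seller's account under CIF): freight — exclude.
The CIF price already equals the CIF value: 70028.14
Import duty = 782 × 1.71 = 1337.22
Buyer bears: destination terminal 213.93 + brokerage 349.13 + duty 1337.22 = 1900.28
Landed cost = invoice 70028.14 + 1900.28 = 71928.42

Total landed cost: GBP 71928.42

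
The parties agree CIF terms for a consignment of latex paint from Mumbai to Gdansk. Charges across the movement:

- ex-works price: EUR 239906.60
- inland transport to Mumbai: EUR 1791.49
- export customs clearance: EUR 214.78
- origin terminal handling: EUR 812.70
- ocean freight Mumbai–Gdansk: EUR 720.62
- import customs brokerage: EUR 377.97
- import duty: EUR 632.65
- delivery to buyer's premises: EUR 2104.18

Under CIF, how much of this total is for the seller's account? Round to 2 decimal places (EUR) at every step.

CIF: the seller pays costs through ocean freight and marine insurance to the destination port.
Seller's account: goods 239906.60 + inland to port 1791.49 + export clearance 214.78 + origin terminal 812.70 + freight 720.62 = 243446.19
Buyer's account: brokerage 377.97 + duty 632.65 + delivery 2104.18 = 3114.80

Seller's account: EUR 243446.19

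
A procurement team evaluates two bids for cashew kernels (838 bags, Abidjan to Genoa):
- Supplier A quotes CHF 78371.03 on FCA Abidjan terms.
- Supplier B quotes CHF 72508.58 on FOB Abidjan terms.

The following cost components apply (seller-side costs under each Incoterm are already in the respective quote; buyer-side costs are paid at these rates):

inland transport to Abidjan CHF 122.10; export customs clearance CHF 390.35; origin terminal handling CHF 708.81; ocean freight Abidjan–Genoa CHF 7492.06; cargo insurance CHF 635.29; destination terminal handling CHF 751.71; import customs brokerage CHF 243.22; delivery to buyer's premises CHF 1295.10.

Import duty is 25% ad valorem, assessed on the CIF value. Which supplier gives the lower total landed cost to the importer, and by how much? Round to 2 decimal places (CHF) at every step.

Supplier A (FCA):
CIF value = FCA price + origin terminal + freight + insurance = 78371.03 + 708.81 + 7492.06 + 635.29 = 87207.19
Import duty = 87207.19 × 25% = 21801.80
Buyer bears (A): 708.81 + 7492.06 + 635.29 + 751.71 + 243.22 + 1295.10 = 11126.19
Landed cost (A) = invoice 78371.03 + 11126.19 + duty 21801.80 = 111299.02
Supplier B (FOB):
CIF value = FOB price + freight + insurance = 72508.58 + 7492.06 + 635.29 = 80635.93
Import duty = 80635.93 × 25% = 20158.98
Buyer bears (B): 7492.06 + 635.29 + 751.71 + 243.22 + 1295.10 = 10417.38
Landed cost (B) = invoice 72508.58 + 10417.38 + duty 20158.98 = 103084.94
Difference = |111299.02 − 103084.94| = 8214.08

Supplier B is cheaper by CHF 8214.08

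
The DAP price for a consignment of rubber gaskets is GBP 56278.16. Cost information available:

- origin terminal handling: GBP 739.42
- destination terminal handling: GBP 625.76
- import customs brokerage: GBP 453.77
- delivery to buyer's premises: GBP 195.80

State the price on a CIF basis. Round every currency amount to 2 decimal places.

CIF price: GBP 55456.60

Not relevant to the conversion: origin terminal — on the seller under both DAP and CIF; already in the DAP price and stays in the CIF price. brokerage — on the buyer under both terms; not part of either seller's price.
From DAP to CIF, the seller no longer bears: destination terminal, delivery.
CIF price = 56278.16 − 625.76 − 195.80 = 55456.60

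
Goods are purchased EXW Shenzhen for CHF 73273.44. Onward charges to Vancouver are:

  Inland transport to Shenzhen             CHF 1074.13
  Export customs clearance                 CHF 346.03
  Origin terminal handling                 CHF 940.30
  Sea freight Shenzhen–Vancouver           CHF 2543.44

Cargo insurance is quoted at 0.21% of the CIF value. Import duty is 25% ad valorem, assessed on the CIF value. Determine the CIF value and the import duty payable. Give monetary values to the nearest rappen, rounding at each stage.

CIF value: CHF 78341.86; import duty: CHF 19585.47

Let C be the CIF value. C = EXW price + pre-shipment costs + freight + 0.21% × C
C − 0.21% × C = 73273.44 + 1074.13 + 346.03 + 940.30 + 2543.44
0.9979 × C = 78177.34
C = 78177.34 / 0.9979 = 78341.86
Insurance premium = 0.21% × 78341.86 = 164.52
Import duty = 78341.86 × 25% = 19585.47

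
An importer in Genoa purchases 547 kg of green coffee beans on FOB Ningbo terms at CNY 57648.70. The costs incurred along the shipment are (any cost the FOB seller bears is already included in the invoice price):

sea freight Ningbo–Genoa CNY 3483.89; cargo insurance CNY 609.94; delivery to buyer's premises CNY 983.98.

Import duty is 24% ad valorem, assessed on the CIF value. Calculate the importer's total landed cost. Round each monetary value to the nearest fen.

FOB: the seller bears costs until goods are on board at the origin port; the buyer bears freight, insurance and all costs thereafter.
CIF value = FOB price + freight + insurance = 57648.70 + 3483.89 + 609.94 = 61742.53
Import duty = 61742.53 × 24% = 14818.21
Buyer bears: freight 3483.89 + insurance 609.94 + delivery 983.98 + duty 14818.21 = 19896.02
Landed cost = invoice 57648.70 + 19896.02 = 77544.72

Total landed cost: CNY 77544.72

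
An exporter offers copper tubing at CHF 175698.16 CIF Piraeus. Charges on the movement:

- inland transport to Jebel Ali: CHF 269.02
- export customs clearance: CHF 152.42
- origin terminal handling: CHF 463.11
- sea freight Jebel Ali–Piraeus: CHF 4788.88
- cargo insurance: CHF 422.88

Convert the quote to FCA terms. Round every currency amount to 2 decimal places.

Not relevant to the conversion: export clearance, inland to port — on the seller under both CIF and FCA; already in the CIF price and stays in the FCA price.
From CIF to FCA, the seller no longer bears: origin terminal, freight, insurance.
FCA price = 175698.16 − 463.11 − 4788.88 − 422.88 = 170023.29

FCA price: CHF 170023.29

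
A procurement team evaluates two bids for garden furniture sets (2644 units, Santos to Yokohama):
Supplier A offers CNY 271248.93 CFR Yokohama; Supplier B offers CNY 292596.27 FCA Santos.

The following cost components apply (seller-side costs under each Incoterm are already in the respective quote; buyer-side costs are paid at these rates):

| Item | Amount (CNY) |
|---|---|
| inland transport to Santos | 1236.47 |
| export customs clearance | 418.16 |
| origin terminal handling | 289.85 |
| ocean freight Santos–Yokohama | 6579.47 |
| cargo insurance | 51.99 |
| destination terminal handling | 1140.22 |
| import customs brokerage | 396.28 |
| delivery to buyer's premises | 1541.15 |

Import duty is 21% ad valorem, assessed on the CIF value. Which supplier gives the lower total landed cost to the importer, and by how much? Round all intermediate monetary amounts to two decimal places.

Supplier A is cheaper by CNY 34142.16

Supplier A (CFR):
CIF value = CFR price + insurance = 271248.93 + 51.99 = 271300.92
Import duty = 271300.92 × 21% = 56973.19
Buyer bears (A): 51.99 + 1140.22 + 396.28 + 1541.15 = 3129.64
Landed cost (A) = invoice 271248.93 + 3129.64 + duty 56973.19 = 331351.76
Supplier B (FCA):
CIF value = FCA price + origin terminal + freight + insurance = 292596.27 + 289.85 + 6579.47 + 51.99 = 299517.58
Import duty = 299517.58 × 21% = 62898.69
Buyer bears (B): 289.85 + 6579.47 + 51.99 + 1140.22 + 396.28 + 1541.15 = 9998.96
Landed cost (B) = invoice 292596.27 + 9998.96 + duty 62898.69 = 365493.92
Difference = |331351.76 − 365493.92| = 34142.16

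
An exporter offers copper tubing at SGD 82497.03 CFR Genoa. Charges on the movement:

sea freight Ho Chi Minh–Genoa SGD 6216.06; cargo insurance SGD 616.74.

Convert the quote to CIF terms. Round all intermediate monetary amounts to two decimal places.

Not relevant to the conversion: freight — on the seller under both CFR and CIF; already in the CFR price and stays in the CIF price.
From CFR to CIF, the seller additionally bears: insurance.
CIF price = 82497.03 + 616.74 = 83113.77

CIF price: SGD 83113.77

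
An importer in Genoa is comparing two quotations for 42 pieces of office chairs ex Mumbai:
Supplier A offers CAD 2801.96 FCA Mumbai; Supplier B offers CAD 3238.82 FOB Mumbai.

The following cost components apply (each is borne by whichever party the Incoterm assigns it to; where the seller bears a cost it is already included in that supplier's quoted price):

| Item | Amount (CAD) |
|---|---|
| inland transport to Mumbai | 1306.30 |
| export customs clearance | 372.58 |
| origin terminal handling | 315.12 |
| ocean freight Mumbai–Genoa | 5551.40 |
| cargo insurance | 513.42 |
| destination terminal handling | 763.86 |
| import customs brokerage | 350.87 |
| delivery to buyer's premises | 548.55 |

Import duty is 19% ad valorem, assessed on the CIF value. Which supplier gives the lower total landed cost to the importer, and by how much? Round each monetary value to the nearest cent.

Supplier A (FCA):
CIF value = FCA price + origin terminal + freight + insurance = 2801.96 + 315.12 + 5551.40 + 513.42 = 9181.90
Import duty = 9181.90 × 19% = 1744.56
Buyer bears (A): 315.12 + 5551.40 + 513.42 + 763.86 + 350.87 + 548.55 = 8043.22
Landed cost (A) = invoice 2801.96 + 8043.22 + duty 1744.56 = 12589.74
Supplier B (FOB):
CIF value = FOB price + freight + insurance = 3238.82 + 5551.40 + 513.42 = 9303.64
Import duty = 9303.64 × 19% = 1767.69
Buyer bears (B): 5551.40 + 513.42 + 763.86 + 350.87 + 548.55 = 7728.10
Landed cost (B) = invoice 3238.82 + 7728.10 + duty 1767.69 = 12734.61
Difference = |12589.74 − 12734.61| = 144.87

Supplier A is cheaper by CAD 144.87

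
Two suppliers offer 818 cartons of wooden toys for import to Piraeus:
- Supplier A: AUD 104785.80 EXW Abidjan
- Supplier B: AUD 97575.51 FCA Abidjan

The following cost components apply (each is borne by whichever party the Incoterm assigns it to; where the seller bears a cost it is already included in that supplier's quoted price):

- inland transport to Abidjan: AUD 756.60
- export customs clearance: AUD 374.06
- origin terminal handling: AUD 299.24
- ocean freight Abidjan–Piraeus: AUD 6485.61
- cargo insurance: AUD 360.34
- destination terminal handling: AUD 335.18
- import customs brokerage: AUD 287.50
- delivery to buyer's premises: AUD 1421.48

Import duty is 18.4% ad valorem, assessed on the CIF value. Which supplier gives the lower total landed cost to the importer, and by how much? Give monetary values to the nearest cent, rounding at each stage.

Supplier A (EXW):
CIF value = EXW price + inland to port + export clearance + origin terminal + freight + insurance = 104785.80 + 756.60 + 374.06 + 299.24 + 6485.61 + 360.34 = 113061.65
Import duty = 113061.65 × 18.4% = 20803.34
Buyer bears (A): 756.60 + 374.06 + 299.24 + 6485.61 + 360.34 + 335.18 + 287.50 + 1421.48 = 10320.01
Landed cost (A) = invoice 104785.80 + 10320.01 + duty 20803.34 = 135909.15
Supplier B (FCA):
CIF value = FCA price + origin terminal + freight + insurance = 97575.51 + 299.24 + 6485.61 + 360.34 = 104720.70
Import duty = 104720.70 × 18.4% = 19268.61
Buyer bears (B): 299.24 + 6485.61 + 360.34 + 335.18 + 287.50 + 1421.48 = 9189.35
Landed cost (B) = invoice 97575.51 + 9189.35 + duty 19268.61 = 126033.47
Difference = |135909.15 − 126033.47| = 9875.68

Supplier B is cheaper by AUD 9875.68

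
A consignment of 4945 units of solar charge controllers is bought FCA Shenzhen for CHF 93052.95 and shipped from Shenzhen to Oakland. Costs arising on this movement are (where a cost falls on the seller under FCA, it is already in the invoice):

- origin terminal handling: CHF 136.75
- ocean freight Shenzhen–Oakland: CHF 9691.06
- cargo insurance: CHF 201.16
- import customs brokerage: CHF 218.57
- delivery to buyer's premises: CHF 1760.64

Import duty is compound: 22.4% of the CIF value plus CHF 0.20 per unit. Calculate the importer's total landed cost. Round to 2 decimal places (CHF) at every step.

FCA: the seller delivers export-cleared goods to the carrier; the buyer bears costs from that point.
CIF value = FCA price + origin terminal + freight + insurance = 93052.95 + 136.75 + 9691.06 + 201.16 = 103081.92
Ad valorem component: 103081.92 × 22.4% = 23090.35
Specific component: 4945 × 0.20 = 989.00
Import duty = 23090.35 + 989.00 = 24079.35
Buyer bears: origin terminal 136.75 + freight 9691.06 + insurance 201.16 + brokerage 218.57 + delivery 1760.64 + duty 24079.35 = 36087.53
Landed cost = invoice 93052.95 + 36087.53 = 129140.48

Total landed cost: CHF 129140.48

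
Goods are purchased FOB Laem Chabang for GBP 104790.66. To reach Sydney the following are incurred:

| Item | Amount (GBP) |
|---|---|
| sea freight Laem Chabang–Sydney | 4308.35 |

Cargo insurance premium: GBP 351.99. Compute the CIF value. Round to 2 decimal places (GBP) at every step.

CIF = FOB price + freight + insurance
CIF = 104790.66 + 4308.35 + 351.99 = 109451.00

CIF value: GBP 109451.00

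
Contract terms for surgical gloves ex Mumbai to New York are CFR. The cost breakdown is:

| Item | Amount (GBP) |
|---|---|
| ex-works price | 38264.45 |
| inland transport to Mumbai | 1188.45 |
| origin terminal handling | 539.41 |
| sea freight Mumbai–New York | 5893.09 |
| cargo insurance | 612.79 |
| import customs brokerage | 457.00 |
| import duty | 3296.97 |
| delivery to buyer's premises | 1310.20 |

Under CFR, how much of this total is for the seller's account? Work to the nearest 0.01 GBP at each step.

Seller's account: GBP 45885.40

CFR: the seller pays costs through ocean freight to the destination port, but not insurance.
Seller's account: goods 38264.45 + inland to port 1188.45 + origin terminal 539.41 + freight 5893.09 = 45885.40
Buyer's account: insurance 612.79 + brokerage 457.00 + duty 3296.97 + delivery 1310.20 = 5676.96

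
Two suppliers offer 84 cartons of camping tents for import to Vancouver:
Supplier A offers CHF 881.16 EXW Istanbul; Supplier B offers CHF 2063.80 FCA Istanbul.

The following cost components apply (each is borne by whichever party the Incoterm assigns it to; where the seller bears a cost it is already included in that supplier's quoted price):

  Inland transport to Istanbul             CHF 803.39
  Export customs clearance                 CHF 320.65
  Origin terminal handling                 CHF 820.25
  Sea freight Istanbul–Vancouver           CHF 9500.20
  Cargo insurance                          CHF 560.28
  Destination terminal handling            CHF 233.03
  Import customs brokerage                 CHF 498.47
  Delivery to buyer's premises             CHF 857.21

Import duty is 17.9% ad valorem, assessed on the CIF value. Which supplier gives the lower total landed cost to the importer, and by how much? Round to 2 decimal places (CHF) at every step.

Supplier A is cheaper by CHF 69.09

Supplier A (EXW):
CIF value = EXW price + inland to port + export clearance + origin terminal + freight + insurance = 881.16 + 803.39 + 320.65 + 820.25 + 9500.20 + 560.28 = 12885.93
Import duty = 12885.93 × 17.9% = 2306.58
Buyer bears (A): 803.39 + 320.65 + 820.25 + 9500.20 + 560.28 + 233.03 + 498.47 + 857.21 = 13593.48
Landed cost (A) = invoice 881.16 + 13593.48 + duty 2306.58 = 16781.22
Supplier B (FCA):
CIF value = FCA price + origin terminal + freight + insurance = 2063.80 + 820.25 + 9500.20 + 560.28 = 12944.53
Import duty = 12944.53 × 17.9% = 2317.07
Buyer bears (B): 820.25 + 9500.20 + 560.28 + 233.03 + 498.47 + 857.21 = 12469.44
Landed cost (B) = invoice 2063.80 + 12469.44 + duty 2317.07 = 16850.31
Difference = |16781.22 − 16850.31| = 69.09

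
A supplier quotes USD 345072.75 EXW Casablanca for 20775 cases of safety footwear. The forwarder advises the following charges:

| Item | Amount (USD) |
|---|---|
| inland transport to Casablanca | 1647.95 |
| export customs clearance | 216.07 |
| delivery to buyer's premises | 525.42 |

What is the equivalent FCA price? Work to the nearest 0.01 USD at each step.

Not relevant to the conversion: delivery — on the buyer under both terms; not part of either seller's price.
From EXW to FCA, the seller additionally bears: inland to port, export clearance.
FCA price = 345072.75 + 1647.95 + 216.07 = 346936.77

FCA price: USD 346936.77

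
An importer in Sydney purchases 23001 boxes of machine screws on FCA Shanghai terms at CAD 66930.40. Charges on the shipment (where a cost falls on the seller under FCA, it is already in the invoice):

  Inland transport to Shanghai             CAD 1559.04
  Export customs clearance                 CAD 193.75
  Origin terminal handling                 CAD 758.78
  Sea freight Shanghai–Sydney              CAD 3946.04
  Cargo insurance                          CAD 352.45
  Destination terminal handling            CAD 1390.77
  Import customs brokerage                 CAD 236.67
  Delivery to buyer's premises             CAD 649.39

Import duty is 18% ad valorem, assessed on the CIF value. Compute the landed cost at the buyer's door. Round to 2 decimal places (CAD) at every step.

FCA: the seller delivers export-cleared goods to the carrier; the buyer bears costs from that point.
Already in the invoice (seller's account under FCA): inland to port, export clearance — exclude.
CIF value = FCA price + origin terminal + freight + insurance = 66930.40 + 758.78 + 3946.04 + 352.45 = 71987.67
Import duty = 71987.67 × 18% = 12957.78
Buyer bears: origin terminal 758.78 + freight 3946.04 + insurance 352.45 + destination terminal 1390.77 + brokerage 236.67 + delivery 649.39 + duty 12957.78 = 20291.88
Landed cost = invoice 66930.40 + 20291.88 = 87222.28

Total landed cost: CAD 87222.28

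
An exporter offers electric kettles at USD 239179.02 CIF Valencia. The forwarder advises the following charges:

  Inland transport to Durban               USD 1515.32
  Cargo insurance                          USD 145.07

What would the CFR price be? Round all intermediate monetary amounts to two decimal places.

CFR price: USD 239033.95

Not relevant to the conversion: inland to port — on the seller under both CIF and CFR; already in the CIF price and stays in the CFR price.
From CIF to CFR, the seller no longer bears: insurance.
CFR price = 239179.02 − 145.07 = 239033.95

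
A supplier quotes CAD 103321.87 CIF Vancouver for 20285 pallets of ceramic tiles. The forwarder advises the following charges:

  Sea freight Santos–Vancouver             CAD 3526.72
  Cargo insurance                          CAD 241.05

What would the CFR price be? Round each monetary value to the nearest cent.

CFR price: CAD 103080.82

Not relevant to the conversion: freight — on the seller under both CIF and CFR; already in the CIF price and stays in the CFR price.
From CIF to CFR, the seller no longer bears: insurance.
CFR price = 103321.87 − 241.05 = 103080.82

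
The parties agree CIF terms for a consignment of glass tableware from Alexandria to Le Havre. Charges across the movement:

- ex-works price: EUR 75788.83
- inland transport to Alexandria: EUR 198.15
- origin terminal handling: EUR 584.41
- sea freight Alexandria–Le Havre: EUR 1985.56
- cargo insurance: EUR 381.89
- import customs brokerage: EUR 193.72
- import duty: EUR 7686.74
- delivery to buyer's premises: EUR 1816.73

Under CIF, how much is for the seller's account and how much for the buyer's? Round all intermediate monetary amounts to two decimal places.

CIF: the seller pays costs through ocean freight and marine insurance to the destination port.
Seller's account: goods 75788.83 + inland to port 198.15 + origin terminal 584.41 + freight 1985.56 + insurance 381.89 = 78938.84
Buyer's account: brokerage 193.72 + duty 7686.74 + delivery 1816.73 = 9697.19

Seller: EUR 78938.84; buyer: EUR 9697.19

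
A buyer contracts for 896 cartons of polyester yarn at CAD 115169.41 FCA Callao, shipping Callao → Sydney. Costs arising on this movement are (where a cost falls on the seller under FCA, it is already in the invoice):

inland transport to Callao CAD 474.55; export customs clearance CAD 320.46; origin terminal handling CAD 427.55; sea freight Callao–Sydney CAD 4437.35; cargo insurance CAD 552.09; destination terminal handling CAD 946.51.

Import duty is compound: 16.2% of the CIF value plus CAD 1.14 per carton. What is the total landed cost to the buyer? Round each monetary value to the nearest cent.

Total landed cost: CAD 142089.35

FCA: the seller delivers export-cleared goods to the carrier; the buyer bears costs from that point.
Already in the invoice (seller's account under FCA): inland to port, export clearance — exclude.
CIF value = FCA price + origin terminal + freight + insurance = 115169.41 + 427.55 + 4437.35 + 552.09 = 120586.40
Ad valorem component: 120586.40 × 16.2% = 19535.00
Specific component: 896 × 1.14 = 1021.44
Import duty = 19535.00 + 1021.44 = 20556.44
Buyer bears: origin terminal 427.55 + freight 4437.35 + insurance 552.09 + destination terminal 946.51 + duty 20556.44 = 26919.94
Landed cost = invoice 115169.41 + 26919.94 = 142089.35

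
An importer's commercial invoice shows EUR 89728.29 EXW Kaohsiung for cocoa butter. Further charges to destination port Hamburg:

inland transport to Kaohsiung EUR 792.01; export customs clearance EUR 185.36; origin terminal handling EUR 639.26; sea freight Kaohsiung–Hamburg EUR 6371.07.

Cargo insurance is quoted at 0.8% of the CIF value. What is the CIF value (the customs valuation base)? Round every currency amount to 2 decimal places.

CIF value: EUR 98504.02

Let C be the CIF value. C = EXW price + pre-shipment costs + freight + 0.8% × C
C − 0.8% × C = 89728.29 + 792.01 + 185.36 + 639.26 + 6371.07
0.992 × C = 97715.99
C = 97715.99 / 0.992 = 98504.02
Insurance premium = 0.8% × 98504.02 = 788.03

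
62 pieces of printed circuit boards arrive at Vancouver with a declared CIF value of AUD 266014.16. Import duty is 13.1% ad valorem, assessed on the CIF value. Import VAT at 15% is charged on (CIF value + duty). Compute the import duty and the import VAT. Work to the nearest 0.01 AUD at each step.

Import duty: AUD 34847.85; import VAT: AUD 45129.30

Import duty = 266014.16 × 13.1% = 34847.85
VAT base = CIF + duty = 266014.16 + 34847.85 = 300862.01
Import VAT = 300862.01 × 15% = 45129.30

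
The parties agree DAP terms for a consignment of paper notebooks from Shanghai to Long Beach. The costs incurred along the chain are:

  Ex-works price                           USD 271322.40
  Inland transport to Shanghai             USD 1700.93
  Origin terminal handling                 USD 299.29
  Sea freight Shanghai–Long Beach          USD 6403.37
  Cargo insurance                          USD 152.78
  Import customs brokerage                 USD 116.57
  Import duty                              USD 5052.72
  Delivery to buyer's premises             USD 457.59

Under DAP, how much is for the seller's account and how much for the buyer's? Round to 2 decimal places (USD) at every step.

DAP: the seller bears all costs to the named destination except import duty and clearance.
Seller's account: goods 271322.40 + inland to port 1700.93 + origin terminal 299.29 + freight 6403.37 + insurance 152.78 + delivery 457.59 = 280336.36
Buyer's account: brokerage 116.57 + duty 5052.72 = 5169.29

Seller: USD 280336.36; buyer: USD 5169.29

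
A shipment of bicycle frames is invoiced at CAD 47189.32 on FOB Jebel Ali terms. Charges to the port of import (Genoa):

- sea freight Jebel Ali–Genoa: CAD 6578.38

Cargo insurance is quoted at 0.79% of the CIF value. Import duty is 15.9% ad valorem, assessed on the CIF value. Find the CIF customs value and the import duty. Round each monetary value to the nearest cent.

CIF value: CAD 54195.85; import duty: CAD 8617.14

Let C be the CIF value. C = FOB price + freight + 0.79% × C
C − 0.79% × C = 47189.32 + 6578.38
0.9921 × C = 53767.70
C = 53767.70 / 0.9921 = 54195.85
Insurance premium = 0.79% × 54195.85 = 428.15
Import duty = 54195.85 × 15.9% = 8617.14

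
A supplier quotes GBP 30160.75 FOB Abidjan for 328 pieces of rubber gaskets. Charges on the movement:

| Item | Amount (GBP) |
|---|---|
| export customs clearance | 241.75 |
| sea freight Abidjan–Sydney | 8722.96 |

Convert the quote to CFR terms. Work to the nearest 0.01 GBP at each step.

Not relevant to the conversion: export clearance — on the seller under both FOB and CFR; already in the FOB price and stays in the CFR price.
From FOB to CFR, the seller additionally bears: freight.
CFR price = 30160.75 + 8722.96 = 38883.71

CFR price: GBP 38883.71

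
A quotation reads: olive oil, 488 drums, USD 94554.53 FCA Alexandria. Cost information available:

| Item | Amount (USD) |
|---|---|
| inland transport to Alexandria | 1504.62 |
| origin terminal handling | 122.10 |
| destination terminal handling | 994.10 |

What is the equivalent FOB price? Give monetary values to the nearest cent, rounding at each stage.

FOB price: USD 94676.63

Not relevant to the conversion: inland to port — on the seller under both FCA and FOB; already in the FCA price and stays in the FOB price. destination terminal — on the buyer under both terms; not part of either seller's price.
From FCA to FOB, the seller additionally bears: origin terminal.
FOB price = 94554.53 + 122.10 = 94676.63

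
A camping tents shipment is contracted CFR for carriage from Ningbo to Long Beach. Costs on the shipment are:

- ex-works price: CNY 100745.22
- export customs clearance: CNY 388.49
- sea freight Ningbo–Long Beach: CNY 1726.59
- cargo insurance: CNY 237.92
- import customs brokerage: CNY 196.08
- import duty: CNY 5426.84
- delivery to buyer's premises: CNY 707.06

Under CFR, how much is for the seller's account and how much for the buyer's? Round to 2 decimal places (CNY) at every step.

CFR: the seller pays costs through ocean freight to the destination port, but not insurance.
Seller's account: goods 100745.22 + export clearance 388.49 + freight 1726.59 = 102860.30
Buyer's account: insurance 237.92 + brokerage 196.08 + duty 5426.84 + delivery 707.06 = 6567.90

Seller: CNY 102860.30; buyer: CNY 6567.90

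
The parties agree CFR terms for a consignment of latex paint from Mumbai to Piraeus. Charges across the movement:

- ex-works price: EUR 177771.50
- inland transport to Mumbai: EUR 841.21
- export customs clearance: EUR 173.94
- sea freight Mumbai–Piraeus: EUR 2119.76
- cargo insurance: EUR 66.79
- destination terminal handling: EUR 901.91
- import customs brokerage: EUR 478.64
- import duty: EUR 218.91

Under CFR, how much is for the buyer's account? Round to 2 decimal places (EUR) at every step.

CFR: the seller pays costs through ocean freight to the destination port, but not insurance.
Seller's account: goods 177771.50 + inland to port 841.21 + export clearance 173.94 + freight 2119.76 = 180906.41
Buyer's account: insurance 66.79 + destination terminal 901.91 + brokerage 478.64 + duty 218.91 = 1666.25

Buyer's account: EUR 1666.25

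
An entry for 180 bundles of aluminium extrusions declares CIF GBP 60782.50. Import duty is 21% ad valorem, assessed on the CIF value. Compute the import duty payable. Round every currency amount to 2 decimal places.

Import duty: GBP 12764.33

Import duty = 60782.50 × 21% = 12764.33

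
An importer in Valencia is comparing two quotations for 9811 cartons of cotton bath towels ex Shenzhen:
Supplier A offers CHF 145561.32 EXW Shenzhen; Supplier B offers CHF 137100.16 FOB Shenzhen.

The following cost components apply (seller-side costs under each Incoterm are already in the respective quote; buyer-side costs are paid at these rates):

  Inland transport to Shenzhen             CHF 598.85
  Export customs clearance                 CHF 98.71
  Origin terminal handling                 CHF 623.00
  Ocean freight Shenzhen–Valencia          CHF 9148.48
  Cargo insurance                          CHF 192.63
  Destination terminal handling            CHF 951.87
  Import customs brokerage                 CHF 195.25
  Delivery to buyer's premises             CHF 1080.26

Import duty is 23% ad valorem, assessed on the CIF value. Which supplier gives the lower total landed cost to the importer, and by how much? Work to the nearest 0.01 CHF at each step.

Supplier A (EXW):
CIF value = EXW price + inland to port + export clearance + origin terminal + freight + insurance = 145561.32 + 598.85 + 98.71 + 623.00 + 9148.48 + 192.63 = 156222.99
Import duty = 156222.99 × 23% = 35931.29
Buyer bears (A): 598.85 + 98.71 + 623.00 + 9148.48 + 192.63 + 951.87 + 195.25 + 1080.26 = 12889.05
Landed cost (A) = invoice 145561.32 + 12889.05 + duty 35931.29 = 194381.66
Supplier B (FOB):
CIF value = FOB price + freight + insurance = 137100.16 + 9148.48 + 192.63 = 146441.27
Import duty = 146441.27 × 23% = 33681.49
Buyer bears (B): 9148.48 + 192.63 + 951.87 + 195.25 + 1080.26 = 11568.49
Landed cost (B) = invoice 137100.16 + 11568.49 + duty 33681.49 = 182350.14
Difference = |194381.66 − 182350.14| = 12031.52

Supplier B is cheaper by CHF 12031.52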